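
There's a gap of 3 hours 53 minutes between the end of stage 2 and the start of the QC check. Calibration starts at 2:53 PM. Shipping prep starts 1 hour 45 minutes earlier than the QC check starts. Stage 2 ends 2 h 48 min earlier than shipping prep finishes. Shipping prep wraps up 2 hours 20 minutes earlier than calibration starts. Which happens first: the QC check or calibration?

Shipping prep ends at 2:53 PM − 140 min = 12:33 PM.
Stage 2 ends at 12:33 PM − 168 min = 9:45 AM.
The QC check starts at 9:45 AM + 233 min = 1:38 PM.
The QC check starts at 1:38 PM and calibration starts at 2:53 PM, so the QC check is first.

the QC check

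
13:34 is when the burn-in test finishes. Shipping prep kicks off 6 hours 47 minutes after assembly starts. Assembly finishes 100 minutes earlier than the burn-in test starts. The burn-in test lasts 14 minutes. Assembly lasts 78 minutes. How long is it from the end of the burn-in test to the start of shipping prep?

3 hours 35 minutes

The burn-in test starts at 13:34 − 14 min = 13:20.
Assembly ends at 13:20 − 100 min = 11:40.
Assembly starts at 11:40 − 78 min = 10:22.
Shipping prep starts at 10:22 + 407 min = 17:09.
From 13:34 to 17:09 is 3 hours 35 minutes.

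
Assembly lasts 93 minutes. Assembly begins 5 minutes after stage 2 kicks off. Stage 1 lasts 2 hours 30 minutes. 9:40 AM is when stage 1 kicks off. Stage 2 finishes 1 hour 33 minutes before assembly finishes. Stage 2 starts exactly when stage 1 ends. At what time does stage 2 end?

Stage 1 ends at 9:40 AM + 150 min = 12:10 PM.
So stage 2 starts at 12:10 PM.
Assembly starts at 12:10 PM + 5 min = 12:15 PM.
Assembly ends at 12:15 PM + 93 min = 1:48 PM.
Stage 2 ends at 1:48 PM − 93 min = 12:15 PM.

12:15 PM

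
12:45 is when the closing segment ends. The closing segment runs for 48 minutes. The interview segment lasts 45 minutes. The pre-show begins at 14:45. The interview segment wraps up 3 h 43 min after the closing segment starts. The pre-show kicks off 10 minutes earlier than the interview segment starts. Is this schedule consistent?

Yes

The closing segment starts at 12:45 − 48 min = 11:57.
The interview segment ends at 11:57 + 223 min = 15:40.
The interview segment starts at 15:40 − 45 min = 14:55.
The pre-show starts at 14:55 − 10 min = 14:45.
That matches the stated 14:45, so the schedule is consistent.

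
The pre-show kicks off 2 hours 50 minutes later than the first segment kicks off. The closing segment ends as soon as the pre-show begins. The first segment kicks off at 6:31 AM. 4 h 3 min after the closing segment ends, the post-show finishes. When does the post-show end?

The pre-show starts at 6:31 AM + 170 min = 9:21 AM.
So the closing segment ends at 9:21 AM.
The post-show ends at 9:21 AM + 243 min = 1:24 PM.

1:24 PM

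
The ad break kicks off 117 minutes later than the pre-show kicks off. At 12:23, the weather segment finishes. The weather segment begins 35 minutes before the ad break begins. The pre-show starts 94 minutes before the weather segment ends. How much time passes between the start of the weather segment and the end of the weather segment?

12 minutes

The pre-show starts at 12:23 − 94 min = 10:49.
The ad break starts at 10:49 + 117 min = 12:46.
The weather segment starts at 12:46 − 35 min = 12:11.
From 12:11 to 12:23 is 12 minutes.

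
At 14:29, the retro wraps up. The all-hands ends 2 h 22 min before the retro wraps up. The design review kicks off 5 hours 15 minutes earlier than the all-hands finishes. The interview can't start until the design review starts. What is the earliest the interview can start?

06:52

The all-hands ends at 14:29 − 142 min = 12:07.
The design review starts at 12:07 − 315 min = 06:52.
The interview is bounded by the design review, so the earliest it can start is 06:52.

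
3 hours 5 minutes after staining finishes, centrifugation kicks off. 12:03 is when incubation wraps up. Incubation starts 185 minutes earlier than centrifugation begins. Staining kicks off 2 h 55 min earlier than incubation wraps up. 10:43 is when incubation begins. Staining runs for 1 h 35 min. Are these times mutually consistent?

Yes

Staining starts at 12:03 − 175 min = 09:08.
Staining ends at 09:08 + 95 min = 10:43.
Centrifugation starts at 10:43 + 185 min = 13:48.
Incubation starts at 13:48 − 185 min = 10:43.
That matches the stated 10:43, so the schedule is consistent.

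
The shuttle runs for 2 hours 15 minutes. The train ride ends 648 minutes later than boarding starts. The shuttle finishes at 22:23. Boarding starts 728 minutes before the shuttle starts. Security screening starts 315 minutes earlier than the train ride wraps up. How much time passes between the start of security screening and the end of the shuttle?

The shuttle starts at 22:23 − 135 min = 20:08.
Boarding starts at 20:08 − 728 min = 08:00.
The train ride ends at 08:00 + 648 min = 18:48.
Security screening starts at 18:48 − 315 min = 13:33.
From 13:33 to 22:23 is 8 h 50 min.

8 h 50 min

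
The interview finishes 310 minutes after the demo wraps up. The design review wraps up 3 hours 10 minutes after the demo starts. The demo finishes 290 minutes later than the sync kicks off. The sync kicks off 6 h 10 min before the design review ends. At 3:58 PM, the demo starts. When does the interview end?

The design review ends at 3:58 PM + 190 min = 7:08 PM.
The sync starts at 7:08 PM − 370 min = 12:58 PM.
The demo ends at 12:58 PM + 290 min = 5:48 PM.
The interview ends at 5:48 PM + 310 min = 10:58 PM.

10:58 PM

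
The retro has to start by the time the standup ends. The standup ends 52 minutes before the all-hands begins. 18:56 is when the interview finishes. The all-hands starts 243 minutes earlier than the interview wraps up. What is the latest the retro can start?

14:01

The all-hands starts at 18:56 − 243 min = 14:53.
The standup ends at 14:53 − 52 min = 14:01.
The retro is bounded by the standup, so the latest it can start is 14:01.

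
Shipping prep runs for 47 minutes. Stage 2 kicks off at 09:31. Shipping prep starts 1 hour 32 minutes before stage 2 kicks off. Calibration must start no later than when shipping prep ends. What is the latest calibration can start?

Shipping prep starts at 09:31 − 92 min = 07:59.
Shipping prep ends at 07:59 + 47 min = 08:46.
Calibration is bounded by shipping prep, so the latest it can start is 08:46.

08:46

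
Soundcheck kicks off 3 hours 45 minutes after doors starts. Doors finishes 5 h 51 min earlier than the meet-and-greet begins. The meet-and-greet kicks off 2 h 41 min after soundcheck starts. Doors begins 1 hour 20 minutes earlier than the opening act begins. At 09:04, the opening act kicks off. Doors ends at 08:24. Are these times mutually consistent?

Doors starts at 09:04 − 80 min = 07:44.
Soundcheck starts at 07:44 + 225 min = 11:29.
The meet-and-greet starts at 11:29 + 161 min = 14:10.
Doors ends at 14:10 − 351 min = 08:19.
But doors is also said to end at 08:24 — a 5-minute conflict.

No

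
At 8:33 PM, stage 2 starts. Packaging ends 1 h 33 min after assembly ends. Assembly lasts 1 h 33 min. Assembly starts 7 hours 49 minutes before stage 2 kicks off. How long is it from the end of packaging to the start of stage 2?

Assembly starts at 8:33 PM − 469 min = 12:44 PM.
Assembly ends at 12:44 PM + 93 min = 2:17 PM.
Packaging ends at 2:17 PM + 93 min = 3:50 PM.
From 3:50 PM to 8:33 PM is 4 hours 43 minutes.

4 hours 43 minutes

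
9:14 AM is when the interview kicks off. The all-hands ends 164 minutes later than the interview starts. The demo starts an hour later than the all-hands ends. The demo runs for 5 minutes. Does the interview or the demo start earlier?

The all-hands ends at 9:14 AM + 164 min = 11:58 AM.
The demo starts at 11:58 AM + 60 min = 12:58 PM.
The interview starts at 9:14 AM and the demo starts at 12:58 PM, so the interview is first.

the interview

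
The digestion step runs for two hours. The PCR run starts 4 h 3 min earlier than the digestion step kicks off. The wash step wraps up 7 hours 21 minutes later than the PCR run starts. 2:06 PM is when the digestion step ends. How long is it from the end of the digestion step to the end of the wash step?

The digestion step starts at 2:06 PM − 120 min = 12:06 PM.
The PCR run starts at 12:06 PM − 243 min = 8:03 AM.
The wash step ends at 8:03 AM + 441 min = 3:24 PM.
From 2:06 PM to 3:24 PM is 78 minutes.

78 minutes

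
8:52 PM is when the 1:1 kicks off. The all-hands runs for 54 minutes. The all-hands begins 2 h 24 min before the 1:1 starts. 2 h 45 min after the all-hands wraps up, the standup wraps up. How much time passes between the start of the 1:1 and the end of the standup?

The all-hands starts at 8:52 PM − 144 min = 6:28 PM.
The all-hands ends at 6:28 PM + 54 min = 7:22 PM.
The standup ends at 7:22 PM + 165 min = 10:07 PM.
From 8:52 PM to 10:07 PM is 75 minutes.

75 minutes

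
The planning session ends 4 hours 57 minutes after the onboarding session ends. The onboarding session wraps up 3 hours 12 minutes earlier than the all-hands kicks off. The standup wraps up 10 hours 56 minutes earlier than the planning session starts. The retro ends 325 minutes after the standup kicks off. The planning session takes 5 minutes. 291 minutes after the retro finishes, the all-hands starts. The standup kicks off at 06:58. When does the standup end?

The retro ends at 06:58 + 325 min = 12:23.
The all-hands starts at 12:23 + 291 min = 17:14.
The onboarding session ends at 17:14 − 192 min = 14:02.
The planning session ends at 14:02 + 297 min = 18:59.
The planning session starts at 18:59 − 5 min = 18:54.
The standup ends at 18:54 − 656 min = 07:58.

07:58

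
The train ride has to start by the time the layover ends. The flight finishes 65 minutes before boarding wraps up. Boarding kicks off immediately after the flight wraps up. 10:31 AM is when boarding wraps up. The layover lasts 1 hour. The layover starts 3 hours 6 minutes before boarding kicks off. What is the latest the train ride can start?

The flight ends at 10:31 AM − 65 min = 9:26 AM.
So boarding starts at 9:26 AM.
The layover starts at 9:26 AM − 186 min = 6:20 AM.
The layover ends at 6:20 AM + 60 min = 7:20 AM.
The train ride is bounded by the layover, so the latest it can start is 7:20 AM.

7:20 AM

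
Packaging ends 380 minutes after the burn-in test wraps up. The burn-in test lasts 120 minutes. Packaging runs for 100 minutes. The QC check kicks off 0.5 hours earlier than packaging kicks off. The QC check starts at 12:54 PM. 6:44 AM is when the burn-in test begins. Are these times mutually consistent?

Yes

The burn-in test ends at 6:44 AM + 120 min = 8:44 AM.
Packaging ends at 8:44 AM + 380 min = 3:04 PM.
Packaging starts at 3:04 PM − 100 min = 1:24 PM.
The QC check starts at 1:24 PM − 30 min = 12:54 PM.
That matches the stated 12:54 PM, so the schedule is consistent.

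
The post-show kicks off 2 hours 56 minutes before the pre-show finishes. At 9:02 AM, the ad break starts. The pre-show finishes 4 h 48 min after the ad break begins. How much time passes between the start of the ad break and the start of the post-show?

The pre-show ends at 9:02 AM + 288 min = 1:50 PM.
The post-show starts at 1:50 PM − 176 min = 10:54 AM.
From 9:02 AM to 10:54 AM is 112 minutes.

112 minutes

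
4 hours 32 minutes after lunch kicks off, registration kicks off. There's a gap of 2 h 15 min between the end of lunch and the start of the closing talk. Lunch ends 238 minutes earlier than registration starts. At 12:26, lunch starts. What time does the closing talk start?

15:15

Registration starts at 12:26 + 272 min = 16:58.
Lunch ends at 16:58 − 238 min = 13:00.
The closing talk starts at 13:00 + 135 min = 15:15.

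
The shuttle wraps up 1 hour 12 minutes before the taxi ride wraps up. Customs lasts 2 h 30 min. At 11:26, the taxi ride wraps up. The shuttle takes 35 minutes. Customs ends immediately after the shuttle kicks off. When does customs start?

07:09

The shuttle ends at 11:26 − 72 min = 10:14.
The shuttle starts at 10:14 − 35 min = 09:39.
So customs ends at 09:39.
Customs starts at 09:39 − 150 min = 07:09.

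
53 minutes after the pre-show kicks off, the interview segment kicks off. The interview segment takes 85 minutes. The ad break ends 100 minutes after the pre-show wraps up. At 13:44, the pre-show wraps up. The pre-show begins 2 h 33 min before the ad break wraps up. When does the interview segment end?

The ad break ends at 13:44 + 100 min = 15:24.
The pre-show starts at 15:24 − 153 min = 12:51.
The interview segment starts at 12:51 + 53 min = 13:44.
The interview segment ends at 13:44 + 85 min = 15:09.

15:09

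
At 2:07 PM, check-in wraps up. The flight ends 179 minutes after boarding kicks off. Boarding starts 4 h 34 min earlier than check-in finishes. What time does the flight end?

Boarding starts at 2:07 PM − 274 min = 9:33 AM.
The flight ends at 9:33 AM + 179 min = 12:32 PM.

12:32 PM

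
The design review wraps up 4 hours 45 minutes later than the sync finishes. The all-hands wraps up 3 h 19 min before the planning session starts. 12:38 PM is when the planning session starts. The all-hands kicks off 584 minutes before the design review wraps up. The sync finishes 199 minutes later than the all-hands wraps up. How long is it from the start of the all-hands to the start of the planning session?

4 h 59 min

The all-hands ends at 12:38 PM − 199 min = 9:19 AM.
The sync ends at 9:19 AM + 199 min = 12:38 PM.
The design review ends at 12:38 PM + 285 min = 5:23 PM.
The all-hands starts at 5:23 PM − 584 min = 7:39 AM.
From 7:39 AM to 12:38 PM is 4 h 59 min.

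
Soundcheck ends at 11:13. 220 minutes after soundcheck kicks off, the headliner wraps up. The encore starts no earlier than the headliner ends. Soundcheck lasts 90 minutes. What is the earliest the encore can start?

13:23

Soundcheck starts at 11:13 − 90 min = 09:43.
The headliner ends at 09:43 + 220 min = 13:23.
The encore is bounded by the headliner, so the earliest it can start is 13:23.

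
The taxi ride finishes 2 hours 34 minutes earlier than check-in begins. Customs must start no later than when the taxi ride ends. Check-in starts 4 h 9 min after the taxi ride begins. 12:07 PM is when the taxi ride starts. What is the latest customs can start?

1:42 PM

Check-in starts at 12:07 PM + 249 min = 4:16 PM.
The taxi ride ends at 4:16 PM − 154 min = 1:42 PM.
Customs is bounded by the taxi ride, so the latest it can start is 1:42 PM.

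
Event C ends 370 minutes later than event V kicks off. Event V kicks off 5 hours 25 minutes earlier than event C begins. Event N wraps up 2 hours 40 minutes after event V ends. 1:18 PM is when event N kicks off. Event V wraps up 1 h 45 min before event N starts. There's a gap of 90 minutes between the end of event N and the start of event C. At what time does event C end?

Event V ends at 1:18 PM − 105 min = 11:33 AM.
Event N ends at 11:33 AM + 160 min = 2:13 PM.
Event C starts at 2:13 PM + 90 min = 3:43 PM.
Event V starts at 3:43 PM − 325 min = 10:18 AM.
Event C ends at 10:18 AM + 370 min = 4:28 PM.

4:28 PM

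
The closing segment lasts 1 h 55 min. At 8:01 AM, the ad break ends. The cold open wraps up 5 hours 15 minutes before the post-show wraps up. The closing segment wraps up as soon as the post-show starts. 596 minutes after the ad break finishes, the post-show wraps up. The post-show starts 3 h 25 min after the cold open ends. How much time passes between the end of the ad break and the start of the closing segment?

371 minutes

The post-show ends at 8:01 AM + 596 min = 5:57 PM.
The cold open ends at 5:57 PM − 315 min = 12:42 PM.
The post-show starts at 12:42 PM + 205 min = 4:07 PM.
So the closing segment ends at 4:07 PM.
The closing segment starts at 4:07 PM − 115 min = 2:12 PM.
From 8:01 AM to 2:12 PM is 371 minutes.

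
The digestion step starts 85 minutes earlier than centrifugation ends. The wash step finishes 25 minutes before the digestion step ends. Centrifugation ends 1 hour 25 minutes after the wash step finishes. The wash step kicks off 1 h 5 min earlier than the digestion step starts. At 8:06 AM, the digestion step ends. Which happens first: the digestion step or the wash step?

The wash step ends at 8:06 AM − 25 min = 7:41 AM.
Centrifugation ends at 7:41 AM + 85 min = 9:06 AM.
The digestion step starts at 9:06 AM − 85 min = 7:41 AM.
The wash step starts at 7:41 AM − 65 min = 6:36 AM.
The digestion step starts at 7:41 AM and the wash step starts at 6:36 AM, so the wash step is first.

the wash step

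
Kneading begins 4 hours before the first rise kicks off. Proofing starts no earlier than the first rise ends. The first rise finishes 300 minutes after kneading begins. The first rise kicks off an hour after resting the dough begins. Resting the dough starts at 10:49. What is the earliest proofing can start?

The first rise starts at 10:49 + 60 min = 11:49.
Kneading starts at 11:49 − 240 min = 07:49.
The first rise ends at 07:49 + 300 min = 12:49.
Proofing is bounded by the first rise, so the earliest it can start is 12:49.

12:49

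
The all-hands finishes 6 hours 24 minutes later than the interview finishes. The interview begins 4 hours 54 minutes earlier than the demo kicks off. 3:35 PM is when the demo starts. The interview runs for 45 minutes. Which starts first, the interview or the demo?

The interview starts at 3:35 PM − 294 min = 10:41 AM.
The interview starts at 10:41 AM and the demo starts at 3:35 PM, so the interview is first.

the interview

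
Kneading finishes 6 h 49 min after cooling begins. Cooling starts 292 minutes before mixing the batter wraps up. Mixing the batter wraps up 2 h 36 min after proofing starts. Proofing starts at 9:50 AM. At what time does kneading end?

2:23 PM

Mixing the batter ends at 9:50 AM + 156 min = 12:26 PM.
Cooling starts at 12:26 PM − 292 min = 7:34 AM.
Kneading ends at 7:34 AM + 409 min = 2:23 PM.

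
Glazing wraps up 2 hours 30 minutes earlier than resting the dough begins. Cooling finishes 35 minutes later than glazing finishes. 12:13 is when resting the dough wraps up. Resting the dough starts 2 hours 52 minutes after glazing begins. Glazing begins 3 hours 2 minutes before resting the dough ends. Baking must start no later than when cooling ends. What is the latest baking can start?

10:08

Glazing starts at 12:13 − 182 min = 09:11.
Resting the dough starts at 09:11 + 172 min = 12:03.
Glazing ends at 12:03 − 150 min = 09:33.
Cooling ends at 09:33 + 35 min = 10:08.
Baking is bounded by cooling, so the latest it can start is 10:08.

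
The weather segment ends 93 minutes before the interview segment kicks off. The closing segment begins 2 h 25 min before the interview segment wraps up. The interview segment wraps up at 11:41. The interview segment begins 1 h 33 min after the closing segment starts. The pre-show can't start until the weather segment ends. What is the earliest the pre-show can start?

09:16

The closing segment starts at 11:41 − 145 min = 09:16.
The interview segment starts at 09:16 + 93 min = 10:49.
The weather segment ends at 10:49 − 93 min = 09:16.
The pre-show is bounded by the weather segment, so the earliest it can start is 09:16.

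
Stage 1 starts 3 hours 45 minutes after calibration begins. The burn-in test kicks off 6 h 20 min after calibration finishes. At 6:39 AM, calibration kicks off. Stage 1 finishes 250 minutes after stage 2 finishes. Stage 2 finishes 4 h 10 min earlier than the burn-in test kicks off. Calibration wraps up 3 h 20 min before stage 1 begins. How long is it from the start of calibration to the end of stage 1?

6 h 45 min

Stage 1 starts at 6:39 AM + 225 min = 10:24 AM.
Calibration ends at 10:24 AM − 200 min = 7:04 AM.
The burn-in test starts at 7:04 AM + 380 min = 1:24 PM.
Stage 2 ends at 1:24 PM − 250 min = 9:14 AM.
Stage 1 ends at 9:14 AM + 250 min = 1:24 PM.
From 6:39 AM to 1:24 PM is 6 h 45 min.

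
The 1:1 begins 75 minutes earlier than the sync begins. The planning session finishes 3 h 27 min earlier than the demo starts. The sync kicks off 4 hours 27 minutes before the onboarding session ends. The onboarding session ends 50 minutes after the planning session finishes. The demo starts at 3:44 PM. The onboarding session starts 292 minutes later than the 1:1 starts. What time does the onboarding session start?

The planning session ends at 3:44 PM − 207 min = 12:17 PM.
The onboarding session ends at 12:17 PM + 50 min = 1:07 PM.
The sync starts at 1:07 PM − 267 min = 8:40 AM.
The 1:1 starts at 8:40 AM − 75 min = 7:25 AM.
The onboarding session starts at 7:25 AM + 292 min = 12:17 PM.

12:17 PM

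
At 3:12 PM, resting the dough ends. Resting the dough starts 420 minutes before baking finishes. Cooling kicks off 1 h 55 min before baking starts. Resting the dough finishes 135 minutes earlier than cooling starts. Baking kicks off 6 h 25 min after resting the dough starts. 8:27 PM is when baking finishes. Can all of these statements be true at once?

Resting the dough starts at 8:27 PM − 420 min = 1:27 PM.
Baking starts at 1:27 PM + 385 min = 7:52 PM.
Cooling starts at 7:52 PM − 115 min = 5:57 PM.
Resting the dough ends at 5:57 PM − 135 min = 3:42 PM.
But resting the dough is also said to end at 3:12 PM — a 30-minute conflict.

No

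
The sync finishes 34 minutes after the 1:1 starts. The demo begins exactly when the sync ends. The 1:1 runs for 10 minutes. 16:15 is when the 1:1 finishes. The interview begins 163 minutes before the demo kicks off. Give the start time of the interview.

13:56

The 1:1 starts at 16:15 − 10 min = 16:05.
The sync ends at 16:05 + 34 min = 16:39.
So the demo starts at 16:39.
The interview starts at 16:39 − 163 min = 13:56.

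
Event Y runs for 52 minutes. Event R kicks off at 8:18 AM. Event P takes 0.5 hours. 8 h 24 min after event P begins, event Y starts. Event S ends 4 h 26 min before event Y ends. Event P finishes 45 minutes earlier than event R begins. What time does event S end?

11:53 AM

Event P ends at 8:18 AM − 45 min = 7:33 AM.
Event P starts at 7:33 AM − 30 min = 7:03 AM.
Event Y starts at 7:03 AM + 504 min = 3:27 PM.
Event Y ends at 3:27 PM + 52 min = 4:19 PM.
Event S ends at 4:19 PM − 266 min = 11:53 AM.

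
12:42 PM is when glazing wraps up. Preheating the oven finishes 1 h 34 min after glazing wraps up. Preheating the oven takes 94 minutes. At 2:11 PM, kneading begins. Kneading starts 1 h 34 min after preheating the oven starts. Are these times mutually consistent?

No

Preheating the oven ends at 12:42 PM + 94 min = 2:16 PM.
Preheating the oven starts at 2:16 PM − 94 min = 12:42 PM.
Kneading starts at 12:42 PM + 94 min = 2:16 PM.
But kneading is also said to start at 2:11 PM — a 5-minute conflict.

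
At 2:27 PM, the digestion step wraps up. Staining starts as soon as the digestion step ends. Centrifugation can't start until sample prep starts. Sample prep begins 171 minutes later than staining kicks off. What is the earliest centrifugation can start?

5:18 PM

Staining starts at 2:27 PM.
Sample prep starts at 2:27 PM + 171 min = 5:18 PM.
Centrifugation is bounded by sample prep, so the earliest it can start is 5:18 PM.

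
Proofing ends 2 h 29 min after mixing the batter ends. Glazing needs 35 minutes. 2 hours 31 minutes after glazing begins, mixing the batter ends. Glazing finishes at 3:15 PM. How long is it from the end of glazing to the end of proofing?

Glazing starts at 3:15 PM − 35 min = 2:40 PM.
Mixing the batter ends at 2:40 PM + 151 min = 5:11 PM.
Proofing ends at 5:11 PM + 149 min = 7:40 PM.
From 3:15 PM to 7:40 PM is 4 h 25 min.

4 h 25 min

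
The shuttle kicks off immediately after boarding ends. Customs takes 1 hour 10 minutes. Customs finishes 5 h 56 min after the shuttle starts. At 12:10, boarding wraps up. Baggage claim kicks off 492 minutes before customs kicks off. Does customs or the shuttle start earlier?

The shuttle starts at 12:10.
Customs ends at 12:10 + 356 min = 18:06.
Customs starts at 18:06 − 70 min = 16:56.
Customs starts at 16:56 and the shuttle starts at 12:10, so the shuttle is first.

the shuttle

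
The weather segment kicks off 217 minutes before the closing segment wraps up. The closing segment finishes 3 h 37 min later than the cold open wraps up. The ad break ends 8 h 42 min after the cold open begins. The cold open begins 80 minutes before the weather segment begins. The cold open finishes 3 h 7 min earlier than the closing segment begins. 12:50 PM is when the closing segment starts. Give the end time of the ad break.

The cold open ends at 12:50 PM − 187 min = 9:43 AM.
The closing segment ends at 9:43 AM + 217 min = 1:20 PM.
The weather segment starts at 1:20 PM − 217 min = 9:43 AM.
The cold open starts at 9:43 AM − 80 min = 8:23 AM.
The ad break ends at 8:23 AM + 522 min = 5:05 PM.

5:05 PM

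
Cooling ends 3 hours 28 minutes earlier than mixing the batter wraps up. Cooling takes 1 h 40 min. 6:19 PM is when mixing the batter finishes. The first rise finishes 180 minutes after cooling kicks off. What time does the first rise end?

4:11 PM

Cooling ends at 6:19 PM − 208 min = 2:51 PM.
Cooling starts at 2:51 PM − 100 min = 1:11 PM.
The first rise ends at 1:11 PM + 180 min = 4:11 PM.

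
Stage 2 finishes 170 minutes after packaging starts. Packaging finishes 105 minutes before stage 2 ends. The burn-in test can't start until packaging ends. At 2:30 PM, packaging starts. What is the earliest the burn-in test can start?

3:35 PM

Stage 2 ends at 2:30 PM + 170 min = 5:20 PM.
Packaging ends at 5:20 PM − 105 min = 3:35 PM.
The burn-in test is bounded by packaging, so the earliest it can start is 3:35 PM.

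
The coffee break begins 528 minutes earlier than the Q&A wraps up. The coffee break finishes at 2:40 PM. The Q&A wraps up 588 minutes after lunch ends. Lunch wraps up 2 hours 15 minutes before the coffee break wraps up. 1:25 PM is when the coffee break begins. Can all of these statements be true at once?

Yes

Lunch ends at 2:40 PM − 135 min = 12:25 PM.
The Q&A ends at 12:25 PM + 588 min = 10:13 PM.
The coffee break starts at 10:13 PM − 528 min = 1:25 PM.
That matches the stated 1:25 PM, so the schedule is consistent.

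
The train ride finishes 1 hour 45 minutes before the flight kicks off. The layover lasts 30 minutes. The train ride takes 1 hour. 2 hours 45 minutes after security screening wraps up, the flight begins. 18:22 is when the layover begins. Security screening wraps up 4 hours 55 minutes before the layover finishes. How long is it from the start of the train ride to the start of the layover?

The layover ends at 18:22 + 30 min = 18:52.
Security screening ends at 18:52 − 295 min = 13:57.
The flight starts at 13:57 + 165 min = 16:42.
The train ride ends at 16:42 − 105 min = 14:57.
The train ride starts at 14:57 − 60 min = 13:57.
From 13:57 to 18:22 is 4 h 25 min.

4 h 25 min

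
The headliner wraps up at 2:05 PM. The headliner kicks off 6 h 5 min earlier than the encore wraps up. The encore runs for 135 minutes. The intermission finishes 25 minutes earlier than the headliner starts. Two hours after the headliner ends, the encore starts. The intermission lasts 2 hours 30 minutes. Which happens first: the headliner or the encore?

the headliner

The encore starts at 2:05 PM + 120 min = 4:05 PM.
The encore ends at 4:05 PM + 135 min = 6:20 PM.
The headliner starts at 6:20 PM − 365 min = 12:15 PM.
The headliner starts at 12:15 PM and the encore starts at 4:05 PM, so the headliner is first.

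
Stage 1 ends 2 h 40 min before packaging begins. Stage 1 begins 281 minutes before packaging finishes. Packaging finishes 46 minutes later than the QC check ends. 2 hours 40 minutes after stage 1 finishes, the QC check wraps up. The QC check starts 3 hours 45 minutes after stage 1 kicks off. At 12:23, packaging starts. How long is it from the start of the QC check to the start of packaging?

10 minutes

Stage 1 ends at 12:23 − 160 min = 09:43.
The QC check ends at 09:43 + 160 min = 12:23.
Packaging ends at 12:23 + 46 min = 13:09.
Stage 1 starts at 13:09 − 281 min = 08:28.
The QC check starts at 08:28 + 225 min = 12:13.
From 12:13 to 12:23 is 10 minutes.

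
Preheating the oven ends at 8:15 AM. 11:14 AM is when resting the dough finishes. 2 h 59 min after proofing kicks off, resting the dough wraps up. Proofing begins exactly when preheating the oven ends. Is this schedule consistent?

Proofing starts at 8:15 AM.
Resting the dough ends at 8:15 AM + 179 min = 11:14 AM.
That matches the stated 11:14 AM, so the schedule is consistent.

Yes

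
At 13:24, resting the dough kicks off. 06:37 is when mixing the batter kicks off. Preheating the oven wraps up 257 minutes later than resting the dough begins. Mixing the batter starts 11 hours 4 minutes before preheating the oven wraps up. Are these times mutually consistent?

Yes

Preheating the oven ends at 13:24 + 257 min = 17:41.
Mixing the batter starts at 17:41 − 664 min = 06:37.
That matches the stated 06:37, so the schedule is consistent.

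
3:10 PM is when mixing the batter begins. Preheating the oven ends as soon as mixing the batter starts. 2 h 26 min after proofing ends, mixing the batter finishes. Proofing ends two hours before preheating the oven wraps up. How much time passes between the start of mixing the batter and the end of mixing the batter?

26 minutes

Preheating the oven ends at 3:10 PM.
Proofing ends at 3:10 PM − 120 min = 1:10 PM.
Mixing the batter ends at 1:10 PM + 146 min = 3:36 PM.
From 3:10 PM to 3:36 PM is 26 minutes.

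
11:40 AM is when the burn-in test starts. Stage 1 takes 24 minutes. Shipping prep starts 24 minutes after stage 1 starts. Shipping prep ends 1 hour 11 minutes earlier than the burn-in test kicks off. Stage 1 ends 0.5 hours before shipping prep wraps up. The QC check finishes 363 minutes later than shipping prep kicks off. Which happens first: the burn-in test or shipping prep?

shipping prep

Shipping prep ends at 11:40 AM − 71 min = 10:29 AM.
Stage 1 ends at 10:29 AM − 30 min = 9:59 AM.
Stage 1 starts at 9:59 AM − 24 min = 9:35 AM.
Shipping prep starts at 9:35 AM + 24 min = 9:59 AM.
The burn-in test starts at 11:40 AM and shipping prep starts at 9:59 AM, so shipping prep is first.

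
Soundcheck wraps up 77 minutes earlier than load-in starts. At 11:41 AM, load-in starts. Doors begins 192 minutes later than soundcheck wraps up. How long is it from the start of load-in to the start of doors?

1 hour 55 minutes

Soundcheck ends at 11:41 AM − 77 min = 10:24 AM.
Doors starts at 10:24 AM + 192 min = 1:36 PM.
From 11:41 AM to 1:36 PM is 1 hour 55 minutes.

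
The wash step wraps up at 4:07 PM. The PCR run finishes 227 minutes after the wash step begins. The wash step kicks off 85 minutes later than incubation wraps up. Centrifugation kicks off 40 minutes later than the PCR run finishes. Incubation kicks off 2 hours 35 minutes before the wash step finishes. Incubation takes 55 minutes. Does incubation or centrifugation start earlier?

incubation

Incubation starts at 4:07 PM − 155 min = 1:32 PM.
Incubation ends at 1:32 PM + 55 min = 2:27 PM.
The wash step starts at 2:27 PM + 85 min = 3:52 PM.
The PCR run ends at 3:52 PM + 227 min = 7:39 PM.
Centrifugation starts at 7:39 PM + 40 min = 8:19 PM.
Incubation starts at 1:32 PM and centrifugation starts at 8:19 PM, so incubation is first.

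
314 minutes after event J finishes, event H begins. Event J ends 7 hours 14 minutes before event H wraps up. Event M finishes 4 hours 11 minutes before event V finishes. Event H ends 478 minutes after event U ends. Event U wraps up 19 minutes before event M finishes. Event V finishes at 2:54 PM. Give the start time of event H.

Event M ends at 2:54 PM − 251 min = 10:43 AM.
Event U ends at 10:43 AM − 19 min = 10:24 AM.
Event H ends at 10:24 AM + 478 min = 6:22 PM.
Event J ends at 6:22 PM − 434 min = 11:08 AM.
Event H starts at 11:08 AM + 314 min = 4:22 PM.

4:22 PM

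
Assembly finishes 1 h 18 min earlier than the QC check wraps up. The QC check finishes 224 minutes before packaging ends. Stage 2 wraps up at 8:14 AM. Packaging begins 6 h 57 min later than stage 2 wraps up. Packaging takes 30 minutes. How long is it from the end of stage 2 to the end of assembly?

2 h 25 min

Packaging starts at 8:14 AM + 417 min = 3:11 PM.
Packaging ends at 3:11 PM + 30 min = 3:41 PM.
The QC check ends at 3:41 PM − 224 min = 11:57 AM.
Assembly ends at 11:57 AM − 78 min = 10:39 AM.
From 8:14 AM to 10:39 AM is 2 h 25 min.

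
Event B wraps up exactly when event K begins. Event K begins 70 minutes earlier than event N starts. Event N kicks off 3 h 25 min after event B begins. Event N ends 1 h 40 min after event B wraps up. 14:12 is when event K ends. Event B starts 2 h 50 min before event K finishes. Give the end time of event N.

Event B starts at 14:12 − 170 min = 11:22.
Event N starts at 11:22 + 205 min = 14:47.
Event K starts at 14:47 − 70 min = 13:37.
So event B ends at 13:37.
Event N ends at 13:37 + 100 min = 15:17.

15:17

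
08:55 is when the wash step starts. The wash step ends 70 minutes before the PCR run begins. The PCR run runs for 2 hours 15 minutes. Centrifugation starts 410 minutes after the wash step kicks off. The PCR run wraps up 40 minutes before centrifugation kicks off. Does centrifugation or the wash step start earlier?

Centrifugation starts at 08:55 + 410 min = 15:45.
Centrifugation starts at 15:45 and the wash step starts at 08:55, so the wash step is first.

the wash step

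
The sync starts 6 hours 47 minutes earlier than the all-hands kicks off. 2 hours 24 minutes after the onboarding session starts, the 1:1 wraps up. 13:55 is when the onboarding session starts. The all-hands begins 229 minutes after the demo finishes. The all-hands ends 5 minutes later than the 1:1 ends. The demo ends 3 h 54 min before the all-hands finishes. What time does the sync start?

The 1:1 ends at 13:55 + 144 min = 16:19.
The all-hands ends at 16:19 + 5 min = 16:24.
The demo ends at 16:24 − 234 min = 12:30.
The all-hands starts at 12:30 + 229 min = 16:19.
The sync starts at 16:19 − 407 min = 09:32.

09:32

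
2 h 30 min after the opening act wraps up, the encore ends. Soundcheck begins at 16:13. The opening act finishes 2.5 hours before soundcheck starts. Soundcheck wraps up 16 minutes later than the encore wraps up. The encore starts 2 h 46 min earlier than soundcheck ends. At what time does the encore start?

The opening act ends at 16:13 − 150 min = 13:43.
The encore ends at 13:43 + 150 min = 16:13.
Soundcheck ends at 16:13 + 16 min = 16:29.
The encore starts at 16:29 − 166 min = 13:43.

13:43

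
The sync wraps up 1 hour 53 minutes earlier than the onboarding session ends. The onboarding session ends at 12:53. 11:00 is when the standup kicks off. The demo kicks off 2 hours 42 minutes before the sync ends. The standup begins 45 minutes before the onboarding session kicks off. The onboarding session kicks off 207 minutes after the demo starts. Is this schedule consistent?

Yes

The sync ends at 12:53 − 113 min = 11:00.
The demo starts at 11:00 − 162 min = 08:18.
The onboarding session starts at 08:18 + 207 min = 11:45.
The standup starts at 11:45 − 45 min = 11:00.
That matches the stated 11:00, so the schedule is consistent.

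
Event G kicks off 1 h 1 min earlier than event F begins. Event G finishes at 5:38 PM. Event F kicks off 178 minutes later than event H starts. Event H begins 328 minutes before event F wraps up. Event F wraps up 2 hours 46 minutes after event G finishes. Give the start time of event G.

4:53 PM

Event F ends at 5:38 PM + 166 min = 8:24 PM.
Event H starts at 8:24 PM − 328 min = 2:56 PM.
Event F starts at 2:56 PM + 178 min = 5:54 PM.
Event G starts at 5:54 PM − 61 min = 4:53 PM.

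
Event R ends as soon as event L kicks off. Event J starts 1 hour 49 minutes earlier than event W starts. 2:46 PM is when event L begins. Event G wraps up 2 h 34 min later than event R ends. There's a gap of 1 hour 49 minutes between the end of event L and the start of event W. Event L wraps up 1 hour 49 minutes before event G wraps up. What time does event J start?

3:31 PM

Event R ends at 2:46 PM.
Event G ends at 2:46 PM + 154 min = 5:20 PM.
Event L ends at 5:20 PM − 109 min = 3:31 PM.
Event W starts at 3:31 PM + 109 min = 5:20 PM.
Event J starts at 5:20 PM − 109 min = 3:31 PM.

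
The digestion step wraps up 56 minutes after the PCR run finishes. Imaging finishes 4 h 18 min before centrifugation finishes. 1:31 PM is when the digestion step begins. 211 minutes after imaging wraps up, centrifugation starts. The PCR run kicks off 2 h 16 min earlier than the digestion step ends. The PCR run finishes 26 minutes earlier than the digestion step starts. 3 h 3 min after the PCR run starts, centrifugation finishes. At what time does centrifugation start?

2:01 PM

The PCR run ends at 1:31 PM − 26 min = 1:05 PM.
The digestion step ends at 1:05 PM + 56 min = 2:01 PM.
The PCR run starts at 2:01 PM − 136 min = 11:45 AM.
Centrifugation ends at 11:45 AM + 183 min = 2:48 PM.
Imaging ends at 2:48 PM − 258 min = 10:30 AM.
Centrifugation starts at 10:30 AM + 211 min = 2:01 PM.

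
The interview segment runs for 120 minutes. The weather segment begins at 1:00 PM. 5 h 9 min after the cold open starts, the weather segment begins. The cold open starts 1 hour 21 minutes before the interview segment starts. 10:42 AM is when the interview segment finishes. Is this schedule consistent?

The interview segment starts at 10:42 AM − 120 min = 8:42 AM.
The cold open starts at 8:42 AM − 81 min = 7:21 AM.
The weather segment starts at 7:21 AM + 309 min = 12:30 PM.
But the weather segment is also said to start at 1:00 PM — a 30-minute conflict.

No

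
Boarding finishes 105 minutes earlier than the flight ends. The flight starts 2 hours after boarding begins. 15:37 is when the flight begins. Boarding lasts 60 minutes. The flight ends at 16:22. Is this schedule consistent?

Yes

Boarding ends at 16:22 − 105 min = 14:37.
Boarding starts at 14:37 − 60 min = 13:37.
The flight starts at 13:37 + 120 min = 15:37.
That matches the stated 15:37, so the schedule is consistent.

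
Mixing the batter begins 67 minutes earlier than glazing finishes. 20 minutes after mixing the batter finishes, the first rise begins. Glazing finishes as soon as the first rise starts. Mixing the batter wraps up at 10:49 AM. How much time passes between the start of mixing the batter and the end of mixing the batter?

47 minutes

The first rise starts at 10:49 AM + 20 min = 11:09 AM.
So glazing ends at 11:09 AM.
Mixing the batter starts at 11:09 AM − 67 min = 10:02 AM.
From 10:02 AM to 10:49 AM is 47 minutes.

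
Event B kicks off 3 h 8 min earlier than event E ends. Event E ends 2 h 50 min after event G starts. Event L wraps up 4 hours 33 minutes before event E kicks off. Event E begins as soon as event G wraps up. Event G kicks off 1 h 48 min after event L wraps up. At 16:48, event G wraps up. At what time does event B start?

13:45

Event E starts at 16:48.
Event L ends at 16:48 − 273 min = 12:15.
Event G starts at 12:15 + 108 min = 14:03.
Event E ends at 14:03 + 170 min = 16:53.
Event B starts at 16:53 − 188 min = 13:45.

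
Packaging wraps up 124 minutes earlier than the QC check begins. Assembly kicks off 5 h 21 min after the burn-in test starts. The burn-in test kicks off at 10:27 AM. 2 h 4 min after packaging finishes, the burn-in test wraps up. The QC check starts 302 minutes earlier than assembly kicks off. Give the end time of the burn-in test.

10:46 AM

Assembly starts at 10:27 AM + 321 min = 3:48 PM.
The QC check starts at 3:48 PM − 302 min = 10:46 AM.
Packaging ends at 10:46 AM − 124 min = 8:42 AM.
The burn-in test ends at 8:42 AM + 124 min = 10:46 AM.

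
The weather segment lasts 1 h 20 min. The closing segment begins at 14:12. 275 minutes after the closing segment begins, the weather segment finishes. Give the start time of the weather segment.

The weather segment ends at 14:12 + 275 min = 18:47.
The weather segment starts at 18:47 − 80 min = 17:27.

17:27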